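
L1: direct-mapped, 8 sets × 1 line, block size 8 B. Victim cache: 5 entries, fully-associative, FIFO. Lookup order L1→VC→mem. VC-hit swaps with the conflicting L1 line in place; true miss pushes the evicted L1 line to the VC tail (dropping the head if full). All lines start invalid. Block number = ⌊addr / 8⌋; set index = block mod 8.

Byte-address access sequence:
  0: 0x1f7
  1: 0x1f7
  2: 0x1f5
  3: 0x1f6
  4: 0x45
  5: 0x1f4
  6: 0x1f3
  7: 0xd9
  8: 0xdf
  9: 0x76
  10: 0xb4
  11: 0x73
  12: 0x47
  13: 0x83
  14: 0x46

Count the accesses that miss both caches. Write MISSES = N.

  [0] addr=0x1f7 blk=62 s=6: MISS | VC []
  [1] addr=0x1f7 blk=62 s=6: L1-HIT | VC []
  [2] addr=0x1f5 blk=62 s=6: L1-HIT | VC []
  [3] addr=0x1f6 blk=62 s=6: L1-HIT | VC []
  [4] addr=0x45 blk=8 s=0: MISS | VC []
  [5] addr=0x1f4 blk=62 s=6: L1-HIT | VC []
  [6] addr=0x1f3 blk=62 s=6: L1-HIT | VC []
  [7] addr=0xd9 blk=27 s=3: MISS | VC []
  [8] addr=0xdf blk=27 s=3: L1-HIT | VC []
  [9] addr=0x76 blk=14 s=6: MISS | VC [62]
  [10] addr=0xb4 blk=22 s=6: MISS | VC [62, 14]
  [11] addr=0x73 blk=14 s=6: VC-HIT | VC [62, 22]
  [12] addr=0x47 blk=8 s=0: L1-HIT | VC [62, 22]
  [13] addr=0x83 blk=16 s=0: MISS | VC [62, 22, 8]
  [14] addr=0x46 blk=8 s=0: VC-HIT | VC [62, 22, 16]

MISSES = 6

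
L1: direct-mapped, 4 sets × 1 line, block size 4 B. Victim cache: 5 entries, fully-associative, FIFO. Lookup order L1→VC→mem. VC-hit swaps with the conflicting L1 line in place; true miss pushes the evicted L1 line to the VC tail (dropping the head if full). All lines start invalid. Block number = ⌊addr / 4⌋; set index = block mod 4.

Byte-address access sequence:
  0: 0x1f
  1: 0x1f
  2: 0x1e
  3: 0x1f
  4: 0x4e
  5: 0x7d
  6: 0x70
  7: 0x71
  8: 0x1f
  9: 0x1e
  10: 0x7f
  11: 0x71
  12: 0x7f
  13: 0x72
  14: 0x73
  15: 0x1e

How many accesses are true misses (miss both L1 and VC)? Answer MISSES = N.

MISSES = 4

  [0] addr=0x1f blk=7 s=3: MISS | VC []
  [1] addr=0x1f blk=7 s=3: L1-HIT | VC []
  [2] addr=0x1e blk=7 s=3: L1-HIT | VC []
  [3] addr=0x1f blk=7 s=3: L1-HIT | VC []
  [4] addr=0x4e blk=19 s=3: MISS | VC [7]
  [5] addr=0x7d blk=31 s=3: MISS | VC [7, 19]
  [6] addr=0x70 blk=28 s=0: MISS | VC [7, 19]
  [7] addr=0x71 blk=28 s=0: L1-HIT | VC [7, 19]
  [8] addr=0x1f blk=7 s=3: VC-HIT | VC [31, 19]
  [9] addr=0x1e blk=7 s=3: L1-HIT | VC [31, 19]
  [10] addr=0x7f blk=31 s=3: VC-HIT | VC [7, 19]
  [11] addr=0x71 blk=28 s=0: L1-HIT | VC [7, 19]
  [12] addr=0x7f blk=31 s=3: L1-HIT | VC [7, 19]
  [13] addr=0x72 blk=28 s=0: L1-HIT | VC [7, 19]
  [14] addr=0x73 blk=28 s=0: L1-HIT | VC [7, 19]
  [15] addr=0x1e blk=7 s=3: VC-HIT | VC [31, 19]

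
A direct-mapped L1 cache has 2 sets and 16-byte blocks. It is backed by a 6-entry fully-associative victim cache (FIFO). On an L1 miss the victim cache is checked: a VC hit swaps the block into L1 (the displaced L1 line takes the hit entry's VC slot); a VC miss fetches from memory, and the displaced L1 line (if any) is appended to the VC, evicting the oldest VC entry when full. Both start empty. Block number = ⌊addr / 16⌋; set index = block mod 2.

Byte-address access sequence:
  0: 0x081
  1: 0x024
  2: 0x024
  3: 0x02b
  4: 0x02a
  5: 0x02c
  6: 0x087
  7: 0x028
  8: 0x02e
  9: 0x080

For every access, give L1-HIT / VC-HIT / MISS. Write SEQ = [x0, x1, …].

SEQ = [MISS, MISS, L1-HIT, L1-HIT, L1-HIT, L1-HIT, VC-HIT, VC-HIT, L1-HIT, VC-HIT]

#0 0x81→b8/s0 MISS; vc=[]
#1 0x24→b2/s0 MISS; vc=[8]
#2 0x24→b2/s0 L1-HIT; vc=[8]
#3 0x2b→b2/s0 L1-HIT; vc=[8]
#4 0x2a→b2/s0 L1-HIT; vc=[8]
#5 0x2c→b2/s0 L1-HIT; vc=[8]
#6 0x87→b8/s0 VC-HIT; vc=[2]
#7 0x28→b2/s0 VC-HIT; vc=[8]
#8 0x2e→b2/s0 L1-HIT; vc=[8]
#9 0x80→b8/s0 VC-HIT; vc=[2]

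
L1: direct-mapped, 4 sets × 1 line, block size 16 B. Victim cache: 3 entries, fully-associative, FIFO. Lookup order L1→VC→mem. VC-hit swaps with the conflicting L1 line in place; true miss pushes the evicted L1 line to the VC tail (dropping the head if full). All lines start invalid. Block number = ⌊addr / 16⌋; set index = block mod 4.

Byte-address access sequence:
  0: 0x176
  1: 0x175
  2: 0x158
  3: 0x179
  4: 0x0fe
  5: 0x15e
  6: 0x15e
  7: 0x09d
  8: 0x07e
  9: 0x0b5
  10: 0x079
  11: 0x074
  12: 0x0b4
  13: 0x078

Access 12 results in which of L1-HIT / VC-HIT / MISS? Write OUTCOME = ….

OUTCOME = VC-HIT

0: 0x176 (blk 23, set 3) → MISS  vc=[]
1: 0x175 (blk 23, set 3) → L1-HIT  vc=[]
2: 0x158 (blk 21, set 1) → MISS  vc=[]
3: 0x179 (blk 23, set 3) → L1-HIT  vc=[]
4: 0xfe (blk 15, set 3) → MISS  vc=[23]
5: 0x15e (blk 21, set 1) → L1-HIT  vc=[23]
6: 0x15e (blk 21, set 1) → L1-HIT  vc=[23]
7: 0x9d (blk 9, set 1) → MISS  vc=[23, 21]
8: 0x7e (blk 7, set 3) → MISS  vc=[23, 21, 15]
9: 0xb5 (blk 11, set 3) → MISS  vc=[21, 15, 7]
10: 0x79 (blk 7, set 3) → VC-HIT  vc=[21, 15, 11]
11: 0x74 (blk 7, set 3) → L1-HIT  vc=[21, 15, 11]
12: 0xb4 (blk 11, set 3) → VC-HIT  vc=[21, 15, 7]
13: 0x78 (blk 7, set 3) → VC-HIT  vc=[21, 15, 11]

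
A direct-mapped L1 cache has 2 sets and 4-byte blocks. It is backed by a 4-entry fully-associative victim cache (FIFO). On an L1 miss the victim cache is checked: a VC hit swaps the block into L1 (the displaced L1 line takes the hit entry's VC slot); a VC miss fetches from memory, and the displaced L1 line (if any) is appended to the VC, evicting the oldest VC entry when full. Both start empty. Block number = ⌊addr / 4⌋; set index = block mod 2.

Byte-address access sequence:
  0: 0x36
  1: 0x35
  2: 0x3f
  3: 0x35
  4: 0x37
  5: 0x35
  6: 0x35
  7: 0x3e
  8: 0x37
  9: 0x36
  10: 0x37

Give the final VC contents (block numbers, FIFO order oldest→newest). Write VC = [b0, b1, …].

VC = [15]

  [0] addr=0x36 blk=13 s=1: MISS | VC []
  [1] addr=0x35 blk=13 s=1: L1-HIT | VC []
  [2] addr=0x3f blk=15 s=1: MISS | VC [13]
  [3] addr=0x35 blk=13 s=1: VC-HIT | VC [15]
  [4] addr=0x37 blk=13 s=1: L1-HIT | VC [15]
  [5] addr=0x35 blk=13 s=1: L1-HIT | VC [15]
  [6] addr=0x35 blk=13 s=1: L1-HIT | VC [15]
  [7] addr=0x3e blk=15 s=1: VC-HIT | VC [13]
  [8] addr=0x37 blk=13 s=1: VC-HIT | VC [15]
  [9] addr=0x36 blk=13 s=1: L1-HIT | VC [15]
  [10] addr=0x37 blk=13 s=1: L1-HIT | VC [15]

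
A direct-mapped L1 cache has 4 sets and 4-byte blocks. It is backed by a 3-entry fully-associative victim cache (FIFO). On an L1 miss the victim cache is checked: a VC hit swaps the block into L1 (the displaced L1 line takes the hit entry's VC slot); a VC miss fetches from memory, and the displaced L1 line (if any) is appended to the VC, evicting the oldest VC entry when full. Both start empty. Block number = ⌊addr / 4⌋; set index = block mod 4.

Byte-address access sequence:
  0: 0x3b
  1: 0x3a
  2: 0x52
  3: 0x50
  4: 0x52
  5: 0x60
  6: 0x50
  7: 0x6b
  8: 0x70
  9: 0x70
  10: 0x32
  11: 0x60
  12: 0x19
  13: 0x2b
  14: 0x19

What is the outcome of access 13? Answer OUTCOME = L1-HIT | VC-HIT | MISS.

OUTCOME = MISS

0: 0x3b (blk 14, set 2) → MISS  vc=[]
1: 0x3a (blk 14, set 2) → L1-HIT  vc=[]
2: 0x52 (blk 20, set 0) → MISS  vc=[]
3: 0x50 (blk 20, set 0) → L1-HIT  vc=[]
4: 0x52 (blk 20, set 0) → L1-HIT  vc=[]
5: 0x60 (blk 24, set 0) → MISS  vc=[20]
6: 0x50 (blk 20, set 0) → VC-HIT  vc=[24]
7: 0x6b (blk 26, set 2) → MISS  vc=[24, 14]
8: 0x70 (blk 28, set 0) → MISS  vc=[24, 14, 20]
9: 0x70 (blk 28, set 0) → L1-HIT  vc=[24, 14, 20]
10: 0x32 (blk 12, set 0) → MISS  vc=[14, 20, 28]
11: 0x60 (blk 24, set 0) → MISS  vc=[20, 28, 12]
12: 0x19 (blk 6, set 2) → MISS  vc=[28, 12, 26]
13: 0x2b (blk 10, set 2) → MISS  vc=[12, 26, 6]
14: 0x19 (blk 6, set 2) → VC-HIT  vc=[12, 26, 10]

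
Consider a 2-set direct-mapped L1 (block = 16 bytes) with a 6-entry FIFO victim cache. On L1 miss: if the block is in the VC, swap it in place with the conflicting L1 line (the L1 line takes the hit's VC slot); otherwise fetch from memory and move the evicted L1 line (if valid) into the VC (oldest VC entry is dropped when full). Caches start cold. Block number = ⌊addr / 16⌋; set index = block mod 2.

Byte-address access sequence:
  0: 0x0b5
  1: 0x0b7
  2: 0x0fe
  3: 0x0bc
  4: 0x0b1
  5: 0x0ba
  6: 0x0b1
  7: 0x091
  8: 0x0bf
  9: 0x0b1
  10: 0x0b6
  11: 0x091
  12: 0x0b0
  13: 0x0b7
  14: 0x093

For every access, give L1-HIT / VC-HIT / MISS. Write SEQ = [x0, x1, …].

SEQ = [MISS, L1-HIT, MISS, VC-HIT, L1-HIT, L1-HIT, L1-HIT, MISS, VC-HIT, L1-HIT, L1-HIT, VC-HIT, VC-HIT, L1-HIT, VC-HIT]

  [0] addr=0xb5 blk=11 s=1: MISS | VC []
  [1] addr=0xb7 blk=11 s=1: L1-HIT | VC []
  [2] addr=0xfe blk=15 s=1: MISS | VC [11]
  [3] addr=0xbc blk=11 s=1: VC-HIT | VC [15]
  [4] addr=0xb1 blk=11 s=1: L1-HIT | VC [15]
  [5] addr=0xba blk=11 s=1: L1-HIT | VC [15]
  [6] addr=0xb1 blk=11 s=1: L1-HIT | VC [15]
  [7] addr=0x91 blk=9 s=1: MISS | VC [15, 11]
  [8] addr=0xbf blk=11 s=1: VC-HIT | VC [15, 9]
  [9] addr=0xb1 blk=11 s=1: L1-HIT | VC [15, 9]
  [10] addr=0xb6 blk=11 s=1: L1-HIT | VC [15, 9]
  [11] addr=0x91 blk=9 s=1: VC-HIT | VC [15, 11]
  [12] addr=0xb0 blk=11 s=1: VC-HIT | VC [15, 9]
  [13] addr=0xb7 blk=11 s=1: L1-HIT | VC [15, 9]
  [14] addr=0x93 blk=9 s=1: VC-HIT | VC [15, 11]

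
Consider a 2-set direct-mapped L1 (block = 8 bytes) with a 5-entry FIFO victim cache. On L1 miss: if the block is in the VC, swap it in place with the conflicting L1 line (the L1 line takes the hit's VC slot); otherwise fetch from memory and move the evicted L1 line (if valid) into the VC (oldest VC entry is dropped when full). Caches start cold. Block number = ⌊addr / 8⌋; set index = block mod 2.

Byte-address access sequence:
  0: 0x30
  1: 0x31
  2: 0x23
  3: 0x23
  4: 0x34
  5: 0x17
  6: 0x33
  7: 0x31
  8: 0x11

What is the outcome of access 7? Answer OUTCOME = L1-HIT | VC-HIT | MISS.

OUTCOME = L1-HIT

  [0] addr=0x30 blk=6 s=0: MISS | VC []
  [1] addr=0x31 blk=6 s=0: L1-HIT | VC []
  [2] addr=0x23 blk=4 s=0: MISS | VC [6]
  [3] addr=0x23 blk=4 s=0: L1-HIT | VC [6]
  [4] addr=0x34 blk=6 s=0: VC-HIT | VC [4]
  [5] addr=0x17 blk=2 s=0: MISS | VC [4, 6]
  [6] addr=0x33 blk=6 s=0: VC-HIT | VC [4, 2]
  [7] addr=0x31 blk=6 s=0: L1-HIT | VC [4, 2]
  [8] addr=0x11 blk=2 s=0: VC-HIT | VC [4, 6]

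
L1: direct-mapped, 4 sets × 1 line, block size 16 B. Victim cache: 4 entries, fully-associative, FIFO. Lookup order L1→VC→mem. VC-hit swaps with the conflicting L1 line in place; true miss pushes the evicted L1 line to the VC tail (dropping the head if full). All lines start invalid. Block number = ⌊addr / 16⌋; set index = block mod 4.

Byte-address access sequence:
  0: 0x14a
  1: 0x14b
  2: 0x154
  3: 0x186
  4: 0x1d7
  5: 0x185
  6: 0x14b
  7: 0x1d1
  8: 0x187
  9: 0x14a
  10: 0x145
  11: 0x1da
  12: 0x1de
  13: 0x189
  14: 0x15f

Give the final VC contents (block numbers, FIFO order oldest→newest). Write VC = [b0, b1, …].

VC = [20, 29]

0: 0x14a (blk 20, set 0) → MISS  vc=[]
1: 0x14b (blk 20, set 0) → L1-HIT  vc=[]
2: 0x154 (blk 21, set 1) → MISS  vc=[]
3: 0x186 (blk 24, set 0) → MISS  vc=[20]
4: 0x1d7 (blk 29, set 1) → MISS  vc=[20, 21]
5: 0x185 (blk 24, set 0) → L1-HIT  vc=[20, 21]
6: 0x14b (blk 20, set 0) → VC-HIT  vc=[24, 21]
7: 0x1d1 (blk 29, set 1) → L1-HIT  vc=[24, 21]
8: 0x187 (blk 24, set 0) → VC-HIT  vc=[20, 21]
9: 0x14a (blk 20, set 0) → VC-HIT  vc=[24, 21]
10: 0x145 (blk 20, set 0) → L1-HIT  vc=[24, 21]
11: 0x1da (blk 29, set 1) → L1-HIT  vc=[24, 21]
12: 0x1de (blk 29, set 1) → L1-HIT  vc=[24, 21]
13: 0x189 (blk 24, set 0) → VC-HIT  vc=[20, 21]
14: 0x15f (blk 21, set 1) → VC-HIT  vc=[20, 29]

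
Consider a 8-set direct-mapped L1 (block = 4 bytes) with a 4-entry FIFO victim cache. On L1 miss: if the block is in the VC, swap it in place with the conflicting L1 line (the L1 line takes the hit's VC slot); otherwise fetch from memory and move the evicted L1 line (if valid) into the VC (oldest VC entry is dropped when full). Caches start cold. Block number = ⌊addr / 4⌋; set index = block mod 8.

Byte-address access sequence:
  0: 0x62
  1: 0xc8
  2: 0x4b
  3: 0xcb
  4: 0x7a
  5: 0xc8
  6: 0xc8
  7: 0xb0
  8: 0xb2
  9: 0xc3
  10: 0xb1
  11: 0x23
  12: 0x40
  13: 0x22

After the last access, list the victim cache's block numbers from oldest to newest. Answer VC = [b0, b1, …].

0: 0x62 (blk 24, set 0) → MISS  vc=[]
1: 0xc8 (blk 50, set 2) → MISS  vc=[]
2: 0x4b (blk 18, set 2) → MISS  vc=[50]
3: 0xcb (blk 50, set 2) → VC-HIT  vc=[18]
4: 0x7a (blk 30, set 6) → MISS  vc=[18]
5: 0xc8 (blk 50, set 2) → L1-HIT  vc=[18]
6: 0xc8 (blk 50, set 2) → L1-HIT  vc=[18]
7: 0xb0 (blk 44, set 4) → MISS  vc=[18]
8: 0xb2 (blk 44, set 4) → L1-HIT  vc=[18]
9: 0xc3 (blk 48, set 0) → MISS  vc=[18, 24]
10: 0xb1 (blk 44, set 4) → L1-HIT  vc=[18, 24]
11: 0x23 (blk 8, set 0) → MISS  vc=[18, 24, 48]
12: 0x40 (blk 16, set 0) → MISS  vc=[18, 24, 48, 8]
13: 0x22 (blk 8, set 0) → VC-HIT  vc=[18, 24, 48, 16]

VC = [18, 24, 48, 16]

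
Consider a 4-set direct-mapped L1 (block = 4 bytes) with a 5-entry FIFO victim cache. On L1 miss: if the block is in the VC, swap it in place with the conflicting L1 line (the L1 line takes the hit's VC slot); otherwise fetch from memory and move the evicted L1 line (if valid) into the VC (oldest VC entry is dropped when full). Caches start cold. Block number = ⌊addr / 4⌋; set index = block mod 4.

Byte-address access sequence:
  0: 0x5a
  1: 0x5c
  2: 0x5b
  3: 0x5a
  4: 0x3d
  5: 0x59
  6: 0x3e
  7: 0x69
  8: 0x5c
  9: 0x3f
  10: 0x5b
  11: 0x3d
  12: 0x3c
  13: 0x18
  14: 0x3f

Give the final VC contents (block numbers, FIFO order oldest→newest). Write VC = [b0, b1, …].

VC = [23, 26, 22]

#0 0x5a→b22/s2 MISS; vc=[]
#1 0x5c→b23/s3 MISS; vc=[]
#2 0x5b→b22/s2 L1-HIT; vc=[]
#3 0x5a→b22/s2 L1-HIT; vc=[]
#4 0x3d→b15/s3 MISS; vc=[23]
#5 0x59→b22/s2 L1-HIT; vc=[23]
#6 0x3e→b15/s3 L1-HIT; vc=[23]
#7 0x69→b26/s2 MISS; vc=[23,22]
#8 0x5c→b23/s3 VC-HIT; vc=[15,22]
#9 0x3f→b15/s3 VC-HIT; vc=[23,22]
#10 0x5b→b22/s2 VC-HIT; vc=[23,26]
#11 0x3d→b15/s3 L1-HIT; vc=[23,26]
#12 0x3c→b15/s3 L1-HIT; vc=[23,26]
#13 0x18→b6/s2 MISS; vc=[23,26,22]
#14 0x3f→b15/s3 L1-HIT; vc=[23,26,22]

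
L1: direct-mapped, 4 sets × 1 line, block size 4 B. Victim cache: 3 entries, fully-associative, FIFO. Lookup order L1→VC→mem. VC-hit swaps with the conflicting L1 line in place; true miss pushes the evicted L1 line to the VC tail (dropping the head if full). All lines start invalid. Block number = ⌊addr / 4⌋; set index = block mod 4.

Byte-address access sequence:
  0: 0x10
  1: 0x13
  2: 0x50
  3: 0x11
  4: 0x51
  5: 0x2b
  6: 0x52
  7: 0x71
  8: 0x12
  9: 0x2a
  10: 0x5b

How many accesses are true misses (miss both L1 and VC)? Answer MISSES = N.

0: 0x10 (blk 4, set 0) → MISS  vc=[]
1: 0x13 (blk 4, set 0) → L1-HIT  vc=[]
2: 0x50 (blk 20, set 0) → MISS  vc=[4]
3: 0x11 (blk 4, set 0) → VC-HIT  vc=[20]
4: 0x51 (blk 20, set 0) → VC-HIT  vc=[4]
5: 0x2b (blk 10, set 2) → MISS  vc=[4]
6: 0x52 (blk 20, set 0) → L1-HIT  vc=[4]
7: 0x71 (blk 28, set 0) → MISS  vc=[4, 20]
8: 0x12 (blk 4, set 0) → VC-HIT  vc=[28, 20]
9: 0x2a (blk 10, set 2) → L1-HIT  vc=[28, 20]
10: 0x5b (blk 22, set 2) → MISS  vc=[28, 20, 10]

MISSES = 5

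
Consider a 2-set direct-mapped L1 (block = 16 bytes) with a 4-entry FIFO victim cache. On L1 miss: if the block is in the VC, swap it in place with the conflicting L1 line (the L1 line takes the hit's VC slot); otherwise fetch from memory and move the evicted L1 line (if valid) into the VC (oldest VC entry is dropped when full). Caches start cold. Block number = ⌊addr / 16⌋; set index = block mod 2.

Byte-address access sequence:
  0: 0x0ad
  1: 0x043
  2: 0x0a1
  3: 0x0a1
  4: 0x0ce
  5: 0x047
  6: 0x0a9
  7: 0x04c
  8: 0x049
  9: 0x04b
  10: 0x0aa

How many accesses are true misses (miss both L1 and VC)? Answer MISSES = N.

  [0] addr=0xad blk=10 s=0: MISS | VC []
  [1] addr=0x43 blk=4 s=0: MISS | VC [10]
  [2] addr=0xa1 blk=10 s=0: VC-HIT | VC [4]
  [3] addr=0xa1 blk=10 s=0: L1-HIT | VC [4]
  [4] addr=0xce blk=12 s=0: MISS | VC [4, 10]
  [5] addr=0x47 blk=4 s=0: VC-HIT | VC [12, 10]
  [6] addr=0xa9 blk=10 s=0: VC-HIT | VC [12, 4]
  [7] addr=0x4c blk=4 s=0: VC-HIT | VC [12, 10]
  [8] addr=0x49 blk=4 s=0: L1-HIT | VC [12, 10]
  [9] addr=0x4b blk=4 s=0: L1-HIT | VC [12, 10]
  [10] addr=0xaa blk=10 s=0: VC-HIT | VC [12, 4]

MISSES = 3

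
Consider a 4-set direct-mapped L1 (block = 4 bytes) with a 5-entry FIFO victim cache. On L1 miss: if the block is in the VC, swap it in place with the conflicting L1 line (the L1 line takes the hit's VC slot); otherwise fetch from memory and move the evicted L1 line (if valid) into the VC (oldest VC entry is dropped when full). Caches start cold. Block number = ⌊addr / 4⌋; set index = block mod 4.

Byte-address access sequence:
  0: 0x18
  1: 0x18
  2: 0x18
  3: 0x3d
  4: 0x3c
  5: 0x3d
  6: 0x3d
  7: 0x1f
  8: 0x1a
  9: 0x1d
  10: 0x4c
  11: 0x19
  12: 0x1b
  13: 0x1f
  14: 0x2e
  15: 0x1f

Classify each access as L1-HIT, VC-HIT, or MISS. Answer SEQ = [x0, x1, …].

0: 0x18 (blk 6, set 2) → MISS  vc=[]
1: 0x18 (blk 6, set 2) → L1-HIT  vc=[]
2: 0x18 (blk 6, set 2) → L1-HIT  vc=[]
3: 0x3d (blk 15, set 3) → MISS  vc=[]
4: 0x3c (blk 15, set 3) → L1-HIT  vc=[]
5: 0x3d (blk 15, set 3) → L1-HIT  vc=[]
6: 0x3d (blk 15, set 3) → L1-HIT  vc=[]
7: 0x1f (blk 7, set 3) → MISS  vc=[15]
8: 0x1a (blk 6, set 2) → L1-HIT  vc=[15]
9: 0x1d (blk 7, set 3) → L1-HIT  vc=[15]
10: 0x4c (blk 19, set 3) → MISS  vc=[15, 7]
11: 0x19 (blk 6, set 2) → L1-HIT  vc=[15, 7]
12: 0x1b (blk 6, set 2) → L1-HIT  vc=[15, 7]
13: 0x1f (blk 7, set 3) → VC-HIT  vc=[15, 19]
14: 0x2e (blk 11, set 3) → MISS  vc=[15, 19, 7]
15: 0x1f (blk 7, set 3) → VC-HIT  vc=[15, 19, 11]

SEQ = [MISS, L1-HIT, L1-HIT, MISS, L1-HIT, L1-HIT, L1-HIT, MISS, L1-HIT, L1-HIT, MISS, L1-HIT, L1-HIT, VC-HIT, MISS, VC-HIT]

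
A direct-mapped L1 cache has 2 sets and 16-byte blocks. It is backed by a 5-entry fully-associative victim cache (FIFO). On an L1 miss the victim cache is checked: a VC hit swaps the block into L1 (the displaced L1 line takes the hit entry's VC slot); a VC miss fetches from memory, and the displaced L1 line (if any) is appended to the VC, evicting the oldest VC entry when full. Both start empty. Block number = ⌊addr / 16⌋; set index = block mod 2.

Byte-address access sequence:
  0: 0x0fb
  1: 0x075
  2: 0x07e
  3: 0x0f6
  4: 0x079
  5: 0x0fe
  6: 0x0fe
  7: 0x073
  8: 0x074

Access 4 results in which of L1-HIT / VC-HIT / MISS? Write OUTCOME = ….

OUTCOME = VC-HIT

0: 0xfb (blk 15, set 1) → MISS  vc=[]
1: 0x75 (blk 7, set 1) → MISS  vc=[15]
2: 0x7e (blk 7, set 1) → L1-HIT  vc=[15]
3: 0xf6 (blk 15, set 1) → VC-HIT  vc=[7]
4: 0x79 (blk 7, set 1) → VC-HIT  vc=[15]
5: 0xfe (blk 15, set 1) → VC-HIT  vc=[7]
6: 0xfe (blk 15, set 1) → L1-HIT  vc=[7]
7: 0x73 (blk 7, set 1) → VC-HIT  vc=[15]
8: 0x74 (blk 7, set 1) → L1-HIT  vc=[15]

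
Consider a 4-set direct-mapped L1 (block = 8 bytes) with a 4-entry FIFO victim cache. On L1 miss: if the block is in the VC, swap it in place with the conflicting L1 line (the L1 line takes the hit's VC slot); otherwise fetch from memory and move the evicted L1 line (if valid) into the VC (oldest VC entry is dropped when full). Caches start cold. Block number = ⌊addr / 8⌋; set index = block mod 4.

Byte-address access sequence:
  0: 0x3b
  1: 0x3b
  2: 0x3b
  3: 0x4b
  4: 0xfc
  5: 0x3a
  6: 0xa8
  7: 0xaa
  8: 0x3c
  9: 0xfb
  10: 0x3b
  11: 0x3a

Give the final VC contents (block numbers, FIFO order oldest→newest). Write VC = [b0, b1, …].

VC = [31, 9]

#0 0x3b→b7/s3 MISS; vc=[]
#1 0x3b→b7/s3 L1-HIT; vc=[]
#2 0x3b→b7/s3 L1-HIT; vc=[]
#3 0x4b→b9/s1 MISS; vc=[]
#4 0xfc→b31/s3 MISS; vc=[7]
#5 0x3a→b7/s3 VC-HIT; vc=[31]
#6 0xa8→b21/s1 MISS; vc=[31,9]
#7 0xaa→b21/s1 L1-HIT; vc=[31,9]
#8 0x3c→b7/s3 L1-HIT; vc=[31,9]
#9 0xfb→b31/s3 VC-HIT; vc=[7,9]
#10 0x3b→b7/s3 VC-HIT; vc=[31,9]
#11 0x3a→b7/s3 L1-HIT; vc=[31,9]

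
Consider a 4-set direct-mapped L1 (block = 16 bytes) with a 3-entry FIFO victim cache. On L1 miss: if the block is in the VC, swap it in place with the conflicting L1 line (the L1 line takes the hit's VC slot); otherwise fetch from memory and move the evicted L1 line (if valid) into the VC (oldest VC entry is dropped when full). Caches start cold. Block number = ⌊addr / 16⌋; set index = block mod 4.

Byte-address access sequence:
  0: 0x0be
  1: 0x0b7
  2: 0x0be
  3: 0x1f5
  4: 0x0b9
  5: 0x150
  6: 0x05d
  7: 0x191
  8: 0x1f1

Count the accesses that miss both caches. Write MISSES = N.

MISSES = 5

  [0] addr=0xbe blk=11 s=3: MISS | VC []
  [1] addr=0xb7 blk=11 s=3: L1-HIT | VC []
  [2] addr=0xbe blk=11 s=3: L1-HIT | VC []
  [3] addr=0x1f5 blk=31 s=3: MISS | VC [11]
  [4] addr=0xb9 blk=11 s=3: VC-HIT | VC [31]
  [5] addr=0x150 blk=21 s=1: MISS | VC [31]
  [6] addr=0x5d blk=5 s=1: MISS | VC [31, 21]
  [7] addr=0x191 blk=25 s=1: MISS | VC [31, 21, 5]
  [8] addr=0x1f1 blk=31 s=3: VC-HIT | VC [11, 21, 5]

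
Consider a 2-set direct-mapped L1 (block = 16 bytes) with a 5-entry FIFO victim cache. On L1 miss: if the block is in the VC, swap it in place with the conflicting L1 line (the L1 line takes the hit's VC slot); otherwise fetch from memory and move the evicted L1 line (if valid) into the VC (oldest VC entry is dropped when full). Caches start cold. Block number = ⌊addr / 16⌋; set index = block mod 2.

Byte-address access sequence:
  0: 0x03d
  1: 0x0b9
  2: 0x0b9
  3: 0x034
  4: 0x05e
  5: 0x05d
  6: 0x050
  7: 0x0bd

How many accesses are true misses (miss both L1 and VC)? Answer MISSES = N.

0: 0x3d (blk 3, set 1) → MISS  vc=[]
1: 0xb9 (blk 11, set 1) → MISS  vc=[3]
2: 0xb9 (blk 11, set 1) → L1-HIT  vc=[3]
3: 0x34 (blk 3, set 1) → VC-HIT  vc=[11]
4: 0x5e (blk 5, set 1) → MISS  vc=[11, 3]
5: 0x5d (blk 5, set 1) → L1-HIT  vc=[11, 3]
6: 0x50 (blk 5, set 1) → L1-HIT  vc=[11, 3]
7: 0xbd (blk 11, set 1) → VC-HIT  vc=[5, 3]

MISSES = 3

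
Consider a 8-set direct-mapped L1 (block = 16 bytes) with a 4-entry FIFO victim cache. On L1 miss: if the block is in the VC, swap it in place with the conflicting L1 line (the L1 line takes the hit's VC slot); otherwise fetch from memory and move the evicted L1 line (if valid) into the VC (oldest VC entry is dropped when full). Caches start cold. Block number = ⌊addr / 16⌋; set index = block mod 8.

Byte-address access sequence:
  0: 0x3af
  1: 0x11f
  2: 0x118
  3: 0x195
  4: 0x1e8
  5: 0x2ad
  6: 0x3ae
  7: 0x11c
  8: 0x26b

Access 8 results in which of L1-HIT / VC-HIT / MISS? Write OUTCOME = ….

OUTCOME = MISS

#0 0x3af→b58/s2 MISS; vc=[]
#1 0x11f→b17/s1 MISS; vc=[]
#2 0x118→b17/s1 L1-HIT; vc=[]
#3 0x195→b25/s1 MISS; vc=[17]
#4 0x1e8→b30/s6 MISS; vc=[17]
#5 0x2ad→b42/s2 MISS; vc=[17,58]
#6 0x3ae→b58/s2 VC-HIT; vc=[17,42]
#7 0x11c→b17/s1 VC-HIT; vc=[25,42]
#8 0x26b→b38/s6 MISS; vc=[25,42,30]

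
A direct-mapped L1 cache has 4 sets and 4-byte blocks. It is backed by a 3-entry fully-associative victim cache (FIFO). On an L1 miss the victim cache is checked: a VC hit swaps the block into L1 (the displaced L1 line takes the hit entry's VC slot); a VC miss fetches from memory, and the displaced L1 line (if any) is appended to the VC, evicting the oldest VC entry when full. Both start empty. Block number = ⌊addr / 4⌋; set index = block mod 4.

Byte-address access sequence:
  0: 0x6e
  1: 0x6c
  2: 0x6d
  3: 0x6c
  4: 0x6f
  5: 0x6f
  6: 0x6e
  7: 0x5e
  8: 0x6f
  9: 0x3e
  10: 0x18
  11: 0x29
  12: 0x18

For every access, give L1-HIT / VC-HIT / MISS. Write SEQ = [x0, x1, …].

SEQ = [MISS, L1-HIT, L1-HIT, L1-HIT, L1-HIT, L1-HIT, L1-HIT, MISS, VC-HIT, MISS, MISS, MISS, VC-HIT]

  [0] addr=0x6e blk=27 s=3: MISS | VC []
  [1] addr=0x6c blk=27 s=3: L1-HIT | VC []
  [2] addr=0x6d blk=27 s=3: L1-HIT | VC []
  [3] addr=0x6c blk=27 s=3: L1-HIT | VC []
  [4] addr=0x6f blk=27 s=3: L1-HIT | VC []
  [5] addr=0x6f blk=27 s=3: L1-HIT | VC []
  [6] addr=0x6e blk=27 s=3: L1-HIT | VC []
  [7] addr=0x5e blk=23 s=3: MISS | VC [27]
  [8] addr=0x6f blk=27 s=3: VC-HIT | VC [23]
  [9] addr=0x3e blk=15 s=3: MISS | VC [23, 27]
  [10] addr=0x18 blk=6 s=2: MISS | VC [23, 27]
  [11] addr=0x29 blk=10 s=2: MISS | VC [23, 27, 6]
  [12] addr=0x18 blk=6 s=2: VC-HIT | VC [23, 27, 10]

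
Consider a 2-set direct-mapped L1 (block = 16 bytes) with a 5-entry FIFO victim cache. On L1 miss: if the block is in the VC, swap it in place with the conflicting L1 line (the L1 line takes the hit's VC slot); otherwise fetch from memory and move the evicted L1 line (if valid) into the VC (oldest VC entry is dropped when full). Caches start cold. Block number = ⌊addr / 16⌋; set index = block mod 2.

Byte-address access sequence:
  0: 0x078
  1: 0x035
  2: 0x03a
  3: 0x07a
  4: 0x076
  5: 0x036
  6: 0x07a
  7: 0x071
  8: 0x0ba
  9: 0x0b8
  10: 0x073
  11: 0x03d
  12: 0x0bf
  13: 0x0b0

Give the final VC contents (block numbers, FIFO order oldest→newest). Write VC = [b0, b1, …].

VC = [7, 3]

  [0] addr=0x78 blk=7 s=1: MISS | VC []
  [1] addr=0x35 blk=3 s=1: MISS | VC [7]
  [2] addr=0x3a blk=3 s=1: L1-HIT | VC [7]
  [3] addr=0x7a blk=7 s=1: VC-HIT | VC [3]
  [4] addr=0x76 blk=7 s=1: L1-HIT | VC [3]
  [5] addr=0x36 blk=3 s=1: VC-HIT | VC [7]
  [6] addr=0x7a blk=7 s=1: VC-HIT | VC [3]
  [7] addr=0x71 blk=7 s=1: L1-HIT | VC [3]
  [8] addr=0xba blk=11 s=1: MISS | VC [3, 7]
  [9] addr=0xb8 blk=11 s=1: L1-HIT | VC [3, 7]
  [10] addr=0x73 blk=7 s=1: VC-HIT | VC [3, 11]
  [11] addr=0x3d blk=3 s=1: VC-HIT | VC [7, 11]
  [12] addr=0xbf blk=11 s=1: VC-HIT | VC [7, 3]
  [13] addr=0xb0 blk=11 s=1: L1-HIT | VC [7, 3]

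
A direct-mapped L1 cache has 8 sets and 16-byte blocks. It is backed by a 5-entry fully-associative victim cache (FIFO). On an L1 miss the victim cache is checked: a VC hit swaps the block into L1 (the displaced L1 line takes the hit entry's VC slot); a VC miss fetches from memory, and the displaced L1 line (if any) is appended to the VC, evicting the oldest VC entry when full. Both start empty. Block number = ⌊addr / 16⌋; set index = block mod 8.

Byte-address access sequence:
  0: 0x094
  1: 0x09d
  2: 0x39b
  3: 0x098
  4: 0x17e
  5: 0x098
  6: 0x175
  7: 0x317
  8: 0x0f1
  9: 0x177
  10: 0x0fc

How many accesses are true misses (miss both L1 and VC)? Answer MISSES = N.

MISSES = 5

  [0] addr=0x94 blk=9 s=1: MISS | VC []
  [1] addr=0x9d blk=9 s=1: L1-HIT | VC []
  [2] addr=0x39b blk=57 s=1: MISS | VC [9]
  [3] addr=0x98 blk=9 s=1: VC-HIT | VC [57]
  [4] addr=0x17e blk=23 s=7: MISS | VC [57]
  [5] addr=0x98 blk=9 s=1: L1-HIT | VC [57]
  [6] addr=0x175 blk=23 s=7: L1-HIT | VC [57]
  [7] addr=0x317 blk=49 s=1: MISS | VC [57, 9]
  [8] addr=0xf1 blk=15 s=7: MISS | VC [57, 9, 23]
  [9] addr=0x177 blk=23 s=7: VC-HIT | VC [57, 9, 15]
  [10] addr=0xfc blk=15 s=7: VC-HIT | VC [57, 9, 23]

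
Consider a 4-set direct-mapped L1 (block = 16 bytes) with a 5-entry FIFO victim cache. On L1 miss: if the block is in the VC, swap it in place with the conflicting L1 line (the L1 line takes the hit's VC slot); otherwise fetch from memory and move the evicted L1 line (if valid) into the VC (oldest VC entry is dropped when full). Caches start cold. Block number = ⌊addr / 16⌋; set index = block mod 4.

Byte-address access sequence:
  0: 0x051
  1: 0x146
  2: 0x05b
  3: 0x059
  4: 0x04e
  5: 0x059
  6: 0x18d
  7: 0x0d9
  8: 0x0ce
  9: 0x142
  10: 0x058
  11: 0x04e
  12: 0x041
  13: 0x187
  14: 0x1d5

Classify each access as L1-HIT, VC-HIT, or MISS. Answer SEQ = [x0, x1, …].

#0 0x51→b5/s1 MISS; vc=[]
#1 0x146→b20/s0 MISS; vc=[]
#2 0x5b→b5/s1 L1-HIT; vc=[]
#3 0x59→b5/s1 L1-HIT; vc=[]
#4 0x4e→b4/s0 MISS; vc=[20]
#5 0x59→b5/s1 L1-HIT; vc=[20]
#6 0x18d→b24/s0 MISS; vc=[20,4]
#7 0xd9→b13/s1 MISS; vc=[20,4,5]
#8 0xce→b12/s0 MISS; vc=[20,4,5,24]
#9 0x142→b20/s0 VC-HIT; vc=[12,4,5,24]
#10 0x58→b5/s1 VC-HIT; vc=[12,4,13,24]
#11 0x4e→b4/s0 VC-HIT; vc=[12,20,13,24]
#12 0x41→b4/s0 L1-HIT; vc=[12,20,13,24]
#13 0x187→b24/s0 VC-HIT; vc=[12,20,13,4]
#14 0x1d5→b29/s1 MISS; vc=[12,20,13,4,5]

SEQ = [MISS, MISS, L1-HIT, L1-HIT, MISS, L1-HIT, MISS, MISS, MISS, VC-HIT, VC-HIT, VC-HIT, L1-HIT, VC-HIT, MISS]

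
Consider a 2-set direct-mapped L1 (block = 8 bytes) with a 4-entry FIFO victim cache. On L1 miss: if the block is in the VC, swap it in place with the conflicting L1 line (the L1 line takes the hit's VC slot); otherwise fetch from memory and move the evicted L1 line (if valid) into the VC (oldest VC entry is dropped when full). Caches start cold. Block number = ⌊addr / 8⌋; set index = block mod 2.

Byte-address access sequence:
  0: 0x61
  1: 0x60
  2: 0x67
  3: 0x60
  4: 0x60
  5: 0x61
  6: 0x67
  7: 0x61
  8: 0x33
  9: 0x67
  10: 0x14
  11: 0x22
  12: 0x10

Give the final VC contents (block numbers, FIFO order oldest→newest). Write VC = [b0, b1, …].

#0 0x61→b12/s0 MISS; vc=[]
#1 0x60→b12/s0 L1-HIT; vc=[]
#2 0x67→b12/s0 L1-HIT; vc=[]
#3 0x60→b12/s0 L1-HIT; vc=[]
#4 0x60→b12/s0 L1-HIT; vc=[]
#5 0x61→b12/s0 L1-HIT; vc=[]
#6 0x67→b12/s0 L1-HIT; vc=[]
#7 0x61→b12/s0 L1-HIT; vc=[]
#8 0x33→b6/s0 MISS; vc=[12]
#9 0x67→b12/s0 VC-HIT; vc=[6]
#10 0x14→b2/s0 MISS; vc=[6,12]
#11 0x22→b4/s0 MISS; vc=[6,12,2]
#12 0x10→b2/s0 VC-HIT; vc=[6,12,4]

VC = [6, 12, 4]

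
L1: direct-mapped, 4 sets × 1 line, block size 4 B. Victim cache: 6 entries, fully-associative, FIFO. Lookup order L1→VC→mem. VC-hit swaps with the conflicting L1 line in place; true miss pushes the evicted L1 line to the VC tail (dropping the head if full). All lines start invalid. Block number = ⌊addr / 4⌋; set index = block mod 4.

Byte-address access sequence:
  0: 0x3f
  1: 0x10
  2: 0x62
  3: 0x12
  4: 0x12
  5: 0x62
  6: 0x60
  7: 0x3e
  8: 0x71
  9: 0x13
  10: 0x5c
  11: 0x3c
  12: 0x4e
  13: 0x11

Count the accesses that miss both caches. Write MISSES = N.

0: 0x3f (blk 15, set 3) → MISS  vc=[]
1: 0x10 (blk 4, set 0) → MISS  vc=[]
2: 0x62 (blk 24, set 0) → MISS  vc=[4]
3: 0x12 (blk 4, set 0) → VC-HIT  vc=[24]
4: 0x12 (blk 4, set 0) → L1-HIT  vc=[24]
5: 0x62 (blk 24, set 0) → VC-HIT  vc=[4]
6: 0x60 (blk 24, set 0) → L1-HIT  vc=[4]
7: 0x3e (blk 15, set 3) → L1-HIT  vc=[4]
8: 0x71 (blk 28, set 0) → MISS  vc=[4, 24]
9: 0x13 (blk 4, set 0) → VC-HIT  vc=[28, 24]
10: 0x5c (blk 23, set 3) → MISS  vc=[28, 24, 15]
11: 0x3c (blk 15, set 3) → VC-HIT  vc=[28, 24, 23]
12: 0x4e (blk 19, set 3) → MISS  vc=[28, 24, 23, 15]
13: 0x11 (blk 4, set 0) → L1-HIT  vc=[28, 24, 23, 15]

MISSES = 6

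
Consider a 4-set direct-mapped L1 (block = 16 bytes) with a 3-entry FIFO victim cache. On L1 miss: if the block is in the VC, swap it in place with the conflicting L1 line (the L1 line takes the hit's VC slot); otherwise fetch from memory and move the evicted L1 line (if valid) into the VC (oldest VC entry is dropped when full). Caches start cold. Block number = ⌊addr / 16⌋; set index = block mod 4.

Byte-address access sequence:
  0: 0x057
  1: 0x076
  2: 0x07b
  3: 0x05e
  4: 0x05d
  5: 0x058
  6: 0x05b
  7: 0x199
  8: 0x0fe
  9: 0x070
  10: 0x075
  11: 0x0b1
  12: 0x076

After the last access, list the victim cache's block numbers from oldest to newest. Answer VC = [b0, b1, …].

0: 0x57 (blk 5, set 1) → MISS  vc=[]
1: 0x76 (blk 7, set 3) → MISS  vc=[]
2: 0x7b (blk 7, set 3) → L1-HIT  vc=[]
3: 0x5e (blk 5, set 1) → L1-HIT  vc=[]
4: 0x5d (blk 5, set 1) → L1-HIT  vc=[]
5: 0x58 (blk 5, set 1) → L1-HIT  vc=[]
6: 0x5b (blk 5, set 1) → L1-HIT  vc=[]
7: 0x199 (blk 25, set 1) → MISS  vc=[5]
8: 0xfe (blk 15, set 3) → MISS  vc=[5, 7]
9: 0x70 (blk 7, set 3) → VC-HIT  vc=[5, 15]
10: 0x75 (blk 7, set 3) → L1-HIT  vc=[5, 15]
11: 0xb1 (blk 11, set 3) → MISS  vc=[5, 15, 7]
12: 0x76 (blk 7, set 3) → VC-HIT  vc=[5, 15, 11]

VC = [5, 15, 11]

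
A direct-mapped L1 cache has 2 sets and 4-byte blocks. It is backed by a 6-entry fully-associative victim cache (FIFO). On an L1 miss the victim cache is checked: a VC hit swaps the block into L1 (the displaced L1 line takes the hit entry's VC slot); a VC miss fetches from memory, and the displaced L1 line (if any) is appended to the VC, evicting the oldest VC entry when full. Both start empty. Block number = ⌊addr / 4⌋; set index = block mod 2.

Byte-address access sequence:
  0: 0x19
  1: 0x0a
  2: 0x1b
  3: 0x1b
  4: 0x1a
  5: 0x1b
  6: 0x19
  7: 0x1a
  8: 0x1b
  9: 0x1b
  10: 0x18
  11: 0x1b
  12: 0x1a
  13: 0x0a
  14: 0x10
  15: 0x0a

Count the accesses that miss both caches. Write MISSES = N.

#0 0x19→b6/s0 MISS; vc=[]
#1 0xa→b2/s0 MISS; vc=[6]
#2 0x1b→b6/s0 VC-HIT; vc=[2]
#3 0x1b→b6/s0 L1-HIT; vc=[2]
#4 0x1a→b6/s0 L1-HIT; vc=[2]
#5 0x1b→b6/s0 L1-HIT; vc=[2]
#6 0x19→b6/s0 L1-HIT; vc=[2]
#7 0x1a→b6/s0 L1-HIT; vc=[2]
#8 0x1b→b6/s0 L1-HIT; vc=[2]
#9 0x1b→b6/s0 L1-HIT; vc=[2]
#10 0x18→b6/s0 L1-HIT; vc=[2]
#11 0x1b→b6/s0 L1-HIT; vc=[2]
#12 0x1a→b6/s0 L1-HIT; vc=[2]
#13 0xa→b2/s0 VC-HIT; vc=[6]
#14 0x10→b4/s0 MISS; vc=[6,2]
#15 0xa→b2/s0 VC-HIT; vc=[6,4]

MISSES = 3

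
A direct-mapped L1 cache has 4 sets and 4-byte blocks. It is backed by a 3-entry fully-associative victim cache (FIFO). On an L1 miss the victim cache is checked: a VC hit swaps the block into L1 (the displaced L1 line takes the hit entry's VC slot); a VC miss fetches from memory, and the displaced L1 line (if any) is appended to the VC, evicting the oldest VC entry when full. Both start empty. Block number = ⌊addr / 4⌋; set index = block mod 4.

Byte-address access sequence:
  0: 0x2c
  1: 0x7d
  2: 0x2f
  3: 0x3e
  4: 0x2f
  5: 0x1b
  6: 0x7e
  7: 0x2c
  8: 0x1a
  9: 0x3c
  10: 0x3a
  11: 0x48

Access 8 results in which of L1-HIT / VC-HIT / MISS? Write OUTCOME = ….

OUTCOME = L1-HIT

0: 0x2c (blk 11, set 3) → MISS  vc=[]
1: 0x7d (blk 31, set 3) → MISS  vc=[11]
2: 0x2f (blk 11, set 3) → VC-HIT  vc=[31]
3: 0x3e (blk 15, set 3) → MISS  vc=[31, 11]
4: 0x2f (blk 11, set 3) → VC-HIT  vc=[31, 15]
5: 0x1b (blk 6, set 2) → MISS  vc=[31, 15]
6: 0x7e (blk 31, set 3) → VC-HIT  vc=[11, 15]
7: 0x2c (blk 11, set 3) → VC-HIT  vc=[31, 15]
8: 0x1a (blk 6, set 2) → L1-HIT  vc=[31, 15]
9: 0x3c (blk 15, set 3) → VC-HIT  vc=[31, 11]
10: 0x3a (blk 14, set 2) → MISS  vc=[31, 11, 6]
11: 0x48 (blk 18, set 2) → MISS  vc=[11, 6, 14]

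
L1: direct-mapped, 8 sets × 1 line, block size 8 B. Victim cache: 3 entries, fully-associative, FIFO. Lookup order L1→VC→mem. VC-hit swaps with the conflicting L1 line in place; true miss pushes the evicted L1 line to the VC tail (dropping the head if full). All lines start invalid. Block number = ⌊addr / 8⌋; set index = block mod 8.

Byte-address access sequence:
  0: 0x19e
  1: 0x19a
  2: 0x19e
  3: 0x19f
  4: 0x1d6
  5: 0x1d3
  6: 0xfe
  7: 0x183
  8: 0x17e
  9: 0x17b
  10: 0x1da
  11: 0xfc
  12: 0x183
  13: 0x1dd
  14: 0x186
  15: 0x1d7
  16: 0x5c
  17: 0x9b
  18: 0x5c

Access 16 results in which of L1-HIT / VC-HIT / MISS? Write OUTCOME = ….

  [0] addr=0x19e blk=51 s=3: MISS | VC []
  [1] addr=0x19a blk=51 s=3: L1-HIT | VC []
  [2] addr=0x19e blk=51 s=3: L1-HIT | VC []
  [3] addr=0x19f blk=51 s=3: L1-HIT | VC []
  [4] addr=0x1d6 blk=58 s=2: MISS | VC []
  [5] addr=0x1d3 blk=58 s=2: L1-HIT | VC []
  [6] addr=0xfe blk=31 s=7: MISS | VC []
  [7] addr=0x183 blk=48 s=0: MISS | VC []
  [8] addr=0x17e blk=47 s=7: MISS | VC [31]
  [9] addr=0x17b blk=47 s=7: L1-HIT | VC [31]
  [10] addr=0x1da blk=59 s=3: MISS | VC [31, 51]
  [11] addr=0xfc blk=31 s=7: VC-HIT | VC [47, 51]
  [12] addr=0x183 blk=48 s=0: L1-HIT | VC [47, 51]
  [13] addr=0x1dd blk=59 s=3: L1-HIT | VC [47, 51]
  [14] addr=0x186 blk=48 s=0: L1-HIT | VC [47, 51]
  [15] addr=0x1d7 blk=58 s=2: L1-HIT | VC [47, 51]
  [16] addr=0x5c blk=11 s=3: MISS | VC [47, 51, 59]
  [17] addr=0x9b blk=19 s=3: MISS | VC [51, 59, 11]
  [18] addr=0x5c blk=11 s=3: VC-HIT | VC [51, 59, 19]

OUTCOME = MISS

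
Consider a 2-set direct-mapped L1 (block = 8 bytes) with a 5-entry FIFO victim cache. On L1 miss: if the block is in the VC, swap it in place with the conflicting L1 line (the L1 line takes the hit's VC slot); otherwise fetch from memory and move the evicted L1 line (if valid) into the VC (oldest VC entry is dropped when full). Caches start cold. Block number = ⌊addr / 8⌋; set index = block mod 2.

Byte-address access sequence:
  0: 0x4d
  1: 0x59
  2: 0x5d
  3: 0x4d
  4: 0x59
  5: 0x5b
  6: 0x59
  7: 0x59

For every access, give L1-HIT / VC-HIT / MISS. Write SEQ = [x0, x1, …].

SEQ = [MISS, MISS, L1-HIT, VC-HIT, VC-HIT, L1-HIT, L1-HIT, L1-HIT]

#0 0x4d→b9/s1 MISS; vc=[]
#1 0x59→b11/s1 MISS; vc=[9]
#2 0x5d→b11/s1 L1-HIT; vc=[9]
#3 0x4d→b9/s1 VC-HIT; vc=[11]
#4 0x59→b11/s1 VC-HIT; vc=[9]
#5 0x5b→b11/s1 L1-HIT; vc=[9]
#6 0x59→b11/s1 L1-HIT; vc=[9]
#7 0x59→b11/s1 L1-HIT; vc=[9]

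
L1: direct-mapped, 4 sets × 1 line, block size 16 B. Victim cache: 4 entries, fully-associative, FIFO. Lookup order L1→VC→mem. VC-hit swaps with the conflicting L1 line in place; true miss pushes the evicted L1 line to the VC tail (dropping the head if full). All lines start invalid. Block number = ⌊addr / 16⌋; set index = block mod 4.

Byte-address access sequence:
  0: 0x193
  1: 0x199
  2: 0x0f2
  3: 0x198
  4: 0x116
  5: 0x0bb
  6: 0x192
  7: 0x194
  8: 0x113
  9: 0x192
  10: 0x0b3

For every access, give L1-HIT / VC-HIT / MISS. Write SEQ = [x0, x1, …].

SEQ = [MISS, L1-HIT, MISS, L1-HIT, MISS, MISS, VC-HIT, L1-HIT, VC-HIT, VC-HIT, L1-HIT]

0: 0x193 (blk 25, set 1) → MISS  vc=[]
1: 0x199 (blk 25, set 1) → L1-HIT  vc=[]
2: 0xf2 (blk 15, set 3) → MISS  vc=[]
3: 0x198 (blk 25, set 1) → L1-HIT  vc=[]
4: 0x116 (blk 17, set 1) → MISS  vc=[25]
5: 0xbb (blk 11, set 3) → MISS  vc=[25, 15]
6: 0x192 (blk 25, set 1) → VC-HIT  vc=[17, 15]
7: 0x194 (blk 25, set 1) → L1-HIT  vc=[17, 15]
8: 0x113 (blk 17, set 1) → VC-HIT  vc=[25, 15]
9: 0x192 (blk 25, set 1) → VC-HIT  vc=[17, 15]
10: 0xb3 (blk 11, set 3) → L1-HIT  vc=[17, 15]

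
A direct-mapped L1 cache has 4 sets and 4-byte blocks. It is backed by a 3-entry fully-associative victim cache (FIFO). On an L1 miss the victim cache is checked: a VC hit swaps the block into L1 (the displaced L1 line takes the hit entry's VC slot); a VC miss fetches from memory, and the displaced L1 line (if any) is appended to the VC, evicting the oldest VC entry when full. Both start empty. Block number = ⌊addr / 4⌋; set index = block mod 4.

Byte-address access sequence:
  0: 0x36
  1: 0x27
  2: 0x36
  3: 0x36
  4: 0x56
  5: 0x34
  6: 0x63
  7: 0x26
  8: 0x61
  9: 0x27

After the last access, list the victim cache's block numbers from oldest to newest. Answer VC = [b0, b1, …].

VC = [13, 21]

#0 0x36→b13/s1 MISS; vc=[]
#1 0x27→b9/s1 MISS; vc=[13]
#2 0x36→b13/s1 VC-HIT; vc=[9]
#3 0x36→b13/s1 L1-HIT; vc=[9]
#4 0x56→b21/s1 MISS; vc=[9,13]
#5 0x34→b13/s1 VC-HIT; vc=[9,21]
#6 0x63→b24/s0 MISS; vc=[9,21]
#7 0x26→b9/s1 VC-HIT; vc=[13,21]
#8 0x61→b24/s0 L1-HIT; vc=[13,21]
#9 0x27→b9/s1 L1-HIT; vc=[13,21]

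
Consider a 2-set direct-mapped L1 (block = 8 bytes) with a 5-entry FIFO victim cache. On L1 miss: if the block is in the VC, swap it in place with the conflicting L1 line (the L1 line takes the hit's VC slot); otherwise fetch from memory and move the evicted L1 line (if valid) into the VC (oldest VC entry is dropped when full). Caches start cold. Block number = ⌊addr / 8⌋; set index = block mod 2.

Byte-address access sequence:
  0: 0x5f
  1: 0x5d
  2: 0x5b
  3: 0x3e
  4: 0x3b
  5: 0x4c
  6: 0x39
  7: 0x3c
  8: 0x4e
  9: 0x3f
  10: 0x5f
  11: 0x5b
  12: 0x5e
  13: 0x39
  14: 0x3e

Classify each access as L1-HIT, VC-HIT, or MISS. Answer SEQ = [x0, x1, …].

#0 0x5f→b11/s1 MISS; vc=[]
#1 0x5d→b11/s1 L1-HIT; vc=[]
#2 0x5b→b11/s1 L1-HIT; vc=[]
#3 0x3e→b7/s1 MISS; vc=[11]
#4 0x3b→b7/s1 L1-HIT; vc=[11]
#5 0x4c→b9/s1 MISS; vc=[11,7]
#6 0x39→b7/s1 VC-HIT; vc=[11,9]
#7 0x3c→b7/s1 L1-HIT; vc=[11,9]
#8 0x4e→b9/s1 VC-HIT; vc=[11,7]
#9 0x3f→b7/s1 VC-HIT; vc=[11,9]
#10 0x5f→b11/s1 VC-HIT; vc=[7,9]
#11 0x5b→b11/s1 L1-HIT; vc=[7,9]
#12 0x5e→b11/s1 L1-HIT; vc=[7,9]
#13 0x39→b7/s1 VC-HIT; vc=[11,9]
#14 0x3e→b7/s1 L1-HIT; vc=[11,9]

SEQ = [MISS, L1-HIT, L1-HIT, MISS, L1-HIT, MISS, VC-HIT, L1-HIT, VC-HIT, VC-HIT, VC-HIT, L1-HIT, L1-HIT, VC-HIT, L1-HIT]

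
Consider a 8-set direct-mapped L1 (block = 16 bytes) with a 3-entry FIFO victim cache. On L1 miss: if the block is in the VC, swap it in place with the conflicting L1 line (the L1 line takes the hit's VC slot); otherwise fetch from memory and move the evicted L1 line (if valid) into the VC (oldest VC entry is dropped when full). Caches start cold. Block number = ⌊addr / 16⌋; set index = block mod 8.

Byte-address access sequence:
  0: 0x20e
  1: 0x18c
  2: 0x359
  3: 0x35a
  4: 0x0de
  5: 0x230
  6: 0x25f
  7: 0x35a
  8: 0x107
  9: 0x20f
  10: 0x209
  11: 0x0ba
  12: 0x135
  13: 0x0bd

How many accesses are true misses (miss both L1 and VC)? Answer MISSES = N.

  [0] addr=0x20e blk=32 s=0: MISS | VC []
  [1] addr=0x18c blk=24 s=0: MISS | VC [32]
  [2] addr=0x359 blk=53 s=5: MISS | VC [32]
  [3] addr=0x35a blk=53 s=5: L1-HIT | VC [32]
  [4] addr=0xde blk=13 s=5: MISS | VC [32, 53]
  [5] addr=0x230 blk=35 s=3: MISS | VC [32, 53]
  [6] addr=0x25f blk=37 s=5: MISS | VC [32, 53, 13]
  [7] addr=0x35a blk=53 s=5: VC-HIT | VC [32, 37, 13]
  [8] addr=0x107 blk=16 s=0: MISS | VC [37, 13, 24]
  [9] addr=0x20f blk=32 s=0: MISS | VC [13, 24, 16]
  [10] addr=0x209 blk=32 s=0: L1-HIT | VC [13, 24, 16]
  [11] addr=0xba blk=11 s=3: MISS | VC [24, 16, 35]
  [12] addr=0x135 blk=19 s=3: MISS | VC [16, 35, 11]
  [13] addr=0xbd blk=11 s=3: VC-HIT | VC [16, 35, 19]

MISSES = 10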